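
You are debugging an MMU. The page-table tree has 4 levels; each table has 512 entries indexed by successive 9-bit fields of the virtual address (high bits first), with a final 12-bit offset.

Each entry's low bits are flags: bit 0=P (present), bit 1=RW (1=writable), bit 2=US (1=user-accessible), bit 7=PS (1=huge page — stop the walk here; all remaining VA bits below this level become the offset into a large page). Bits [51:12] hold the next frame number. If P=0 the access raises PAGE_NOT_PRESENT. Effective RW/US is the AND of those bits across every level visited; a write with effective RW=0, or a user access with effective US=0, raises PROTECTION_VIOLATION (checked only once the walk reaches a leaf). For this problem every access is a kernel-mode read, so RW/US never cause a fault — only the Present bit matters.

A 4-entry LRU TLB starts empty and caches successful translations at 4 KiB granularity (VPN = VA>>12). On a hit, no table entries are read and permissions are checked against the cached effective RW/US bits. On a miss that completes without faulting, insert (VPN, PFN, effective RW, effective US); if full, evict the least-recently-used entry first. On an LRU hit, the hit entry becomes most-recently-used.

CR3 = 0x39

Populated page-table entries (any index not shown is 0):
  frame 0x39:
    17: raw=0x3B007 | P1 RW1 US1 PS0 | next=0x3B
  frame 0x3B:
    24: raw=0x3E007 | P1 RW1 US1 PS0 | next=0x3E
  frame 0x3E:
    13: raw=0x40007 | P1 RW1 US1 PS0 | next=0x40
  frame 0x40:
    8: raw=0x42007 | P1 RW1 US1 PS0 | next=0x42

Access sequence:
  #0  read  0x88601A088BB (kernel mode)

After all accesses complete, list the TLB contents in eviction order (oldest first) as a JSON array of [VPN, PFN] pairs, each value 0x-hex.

Trace:
#0 VA=0x88601A088BB (r,kernel):
  [0] read 0x39 idx=17: raw=0x3B007 flags P=1 W=1 U=1 S=0
  [1] read 0x3B idx=24: raw=0x3E007 flags P=1 W=1 U=1 S=0
  [2] read 0x3E idx=13: raw=0x40007 flags P=1 W=1 U=1 S=0
  [3] read 0x40 idx=8: raw=0x42007 flags P=1 W=1 U=1 S=0
  ⇒ phys 0x428BB  [4 reads]

TLB: [["0x88601A08", "0x42"]]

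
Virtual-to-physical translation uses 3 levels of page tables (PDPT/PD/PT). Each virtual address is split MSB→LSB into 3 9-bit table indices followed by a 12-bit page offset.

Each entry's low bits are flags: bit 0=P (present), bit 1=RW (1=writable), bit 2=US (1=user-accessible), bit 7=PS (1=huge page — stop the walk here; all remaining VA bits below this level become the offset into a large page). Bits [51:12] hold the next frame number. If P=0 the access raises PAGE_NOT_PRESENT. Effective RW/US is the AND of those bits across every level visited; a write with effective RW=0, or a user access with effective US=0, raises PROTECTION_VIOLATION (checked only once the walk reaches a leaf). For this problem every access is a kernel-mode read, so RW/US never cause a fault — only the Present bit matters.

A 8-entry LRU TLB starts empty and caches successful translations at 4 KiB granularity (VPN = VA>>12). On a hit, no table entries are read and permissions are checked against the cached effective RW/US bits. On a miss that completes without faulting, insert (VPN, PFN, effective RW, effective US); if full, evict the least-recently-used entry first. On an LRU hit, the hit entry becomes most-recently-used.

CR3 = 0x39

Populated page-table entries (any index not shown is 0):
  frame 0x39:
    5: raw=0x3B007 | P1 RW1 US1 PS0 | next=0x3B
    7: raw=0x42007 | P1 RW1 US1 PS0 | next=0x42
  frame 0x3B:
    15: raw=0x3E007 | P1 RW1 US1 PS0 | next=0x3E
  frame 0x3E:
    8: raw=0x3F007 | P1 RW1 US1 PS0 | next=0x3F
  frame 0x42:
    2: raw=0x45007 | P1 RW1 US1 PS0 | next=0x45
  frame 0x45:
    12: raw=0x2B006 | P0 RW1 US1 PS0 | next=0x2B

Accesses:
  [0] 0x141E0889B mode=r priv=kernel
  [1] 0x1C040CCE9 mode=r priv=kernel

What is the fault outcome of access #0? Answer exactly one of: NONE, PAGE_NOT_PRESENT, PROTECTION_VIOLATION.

Trace:
#0 VA=0x141E0889B (r,kernel):
  L0 @0x39[5] → 0x3B007  P=1,RW=1,US=1,PS=0
  L1 @0x3B[15] → 0x3E007  P=1,RW=1,US=1,PS=0
  L2 @0x3E[8] → 0x3F007  P=1,RW=1,US=1,PS=0
  ⇒ phys 0x3F89B  [3 reads]
#1 VA=0x1C040CCE9 (r,kernel):
  L0 @0x39[7] → 0x42007  P=1,RW=1,US=1,PS=0
  L1 @0x42[2] → 0x45007  P=1,RW=1,US=1,PS=0
  L2 @0x45[12] → 0x2B006  P=0,RW=1,US=1,PS=0
  → PAGE_NOT_PRESENT  (3 entries read)

Access #0 fault: NONE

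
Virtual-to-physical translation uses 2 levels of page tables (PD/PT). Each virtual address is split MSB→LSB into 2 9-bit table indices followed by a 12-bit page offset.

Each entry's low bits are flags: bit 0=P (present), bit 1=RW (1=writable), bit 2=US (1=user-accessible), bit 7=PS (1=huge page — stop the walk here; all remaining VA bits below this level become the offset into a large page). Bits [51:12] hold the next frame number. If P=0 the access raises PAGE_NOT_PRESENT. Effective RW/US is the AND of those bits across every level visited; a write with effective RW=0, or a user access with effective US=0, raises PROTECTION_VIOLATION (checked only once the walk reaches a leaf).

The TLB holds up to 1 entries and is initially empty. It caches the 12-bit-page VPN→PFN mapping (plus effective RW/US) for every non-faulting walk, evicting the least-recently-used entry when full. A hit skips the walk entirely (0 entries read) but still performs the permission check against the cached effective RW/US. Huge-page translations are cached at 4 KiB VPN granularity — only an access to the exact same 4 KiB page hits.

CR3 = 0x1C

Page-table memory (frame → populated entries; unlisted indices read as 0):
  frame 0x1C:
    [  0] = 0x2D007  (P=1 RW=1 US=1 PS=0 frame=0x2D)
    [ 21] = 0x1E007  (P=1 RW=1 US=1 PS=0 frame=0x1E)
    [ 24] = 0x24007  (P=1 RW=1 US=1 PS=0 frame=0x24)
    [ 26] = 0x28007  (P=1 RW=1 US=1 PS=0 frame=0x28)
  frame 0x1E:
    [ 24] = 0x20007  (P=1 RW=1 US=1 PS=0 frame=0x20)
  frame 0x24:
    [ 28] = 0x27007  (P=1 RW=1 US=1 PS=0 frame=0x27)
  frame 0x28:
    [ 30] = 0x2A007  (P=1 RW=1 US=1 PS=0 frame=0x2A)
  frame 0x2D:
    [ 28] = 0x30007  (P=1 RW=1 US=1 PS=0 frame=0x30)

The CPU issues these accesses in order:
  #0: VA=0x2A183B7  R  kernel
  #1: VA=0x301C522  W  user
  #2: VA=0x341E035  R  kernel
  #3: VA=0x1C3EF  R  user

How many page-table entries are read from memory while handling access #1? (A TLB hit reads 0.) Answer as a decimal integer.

Walk each access:
#0 VA=0x2A183B7 (r,kernel):
  lvl0: tbl 0x1C, slot 21 ⇒ 0x1E007 (P1/RW1/US1/PS0)
  lvl1: tbl 0x1E, slot 24 ⇒ 0x20007 (P1/RW1/US1/PS0)
  → PA=0x203B7  (2 entries read)
#1 VA=0x301C522 (w,user):
  lvl0: tbl 0x1C, slot 24 ⇒ 0x24007 (P1/RW1/US1/PS0)
  lvl1: tbl 0x24, slot 28 ⇒ 0x27007 (P1/RW1/US1/PS0)
  → PA=0x27522  (2 entries read)
#2 VA=0x341E035 (r,kernel):
  lvl0: tbl 0x1C, slot 26 ⇒ 0x28007 (P1/RW1/US1/PS0)
  lvl1: tbl 0x28, slot 30 ⇒ 0x2A007 (P1/RW1/US1/PS0)
  → PA=0x2A035  (2 entries read)
#3 VA=0x1C3EF (r,user):
  lvl0: tbl 0x1C, slot 0 ⇒ 0x2D007 (P1/RW1/US1/PS0)
  lvl1: tbl 0x2D, slot 28 ⇒ 0x30007 (P1/RW1/US1/PS0)
  → PA=0x303EF  (2 entries read)

Entries read for #1: 2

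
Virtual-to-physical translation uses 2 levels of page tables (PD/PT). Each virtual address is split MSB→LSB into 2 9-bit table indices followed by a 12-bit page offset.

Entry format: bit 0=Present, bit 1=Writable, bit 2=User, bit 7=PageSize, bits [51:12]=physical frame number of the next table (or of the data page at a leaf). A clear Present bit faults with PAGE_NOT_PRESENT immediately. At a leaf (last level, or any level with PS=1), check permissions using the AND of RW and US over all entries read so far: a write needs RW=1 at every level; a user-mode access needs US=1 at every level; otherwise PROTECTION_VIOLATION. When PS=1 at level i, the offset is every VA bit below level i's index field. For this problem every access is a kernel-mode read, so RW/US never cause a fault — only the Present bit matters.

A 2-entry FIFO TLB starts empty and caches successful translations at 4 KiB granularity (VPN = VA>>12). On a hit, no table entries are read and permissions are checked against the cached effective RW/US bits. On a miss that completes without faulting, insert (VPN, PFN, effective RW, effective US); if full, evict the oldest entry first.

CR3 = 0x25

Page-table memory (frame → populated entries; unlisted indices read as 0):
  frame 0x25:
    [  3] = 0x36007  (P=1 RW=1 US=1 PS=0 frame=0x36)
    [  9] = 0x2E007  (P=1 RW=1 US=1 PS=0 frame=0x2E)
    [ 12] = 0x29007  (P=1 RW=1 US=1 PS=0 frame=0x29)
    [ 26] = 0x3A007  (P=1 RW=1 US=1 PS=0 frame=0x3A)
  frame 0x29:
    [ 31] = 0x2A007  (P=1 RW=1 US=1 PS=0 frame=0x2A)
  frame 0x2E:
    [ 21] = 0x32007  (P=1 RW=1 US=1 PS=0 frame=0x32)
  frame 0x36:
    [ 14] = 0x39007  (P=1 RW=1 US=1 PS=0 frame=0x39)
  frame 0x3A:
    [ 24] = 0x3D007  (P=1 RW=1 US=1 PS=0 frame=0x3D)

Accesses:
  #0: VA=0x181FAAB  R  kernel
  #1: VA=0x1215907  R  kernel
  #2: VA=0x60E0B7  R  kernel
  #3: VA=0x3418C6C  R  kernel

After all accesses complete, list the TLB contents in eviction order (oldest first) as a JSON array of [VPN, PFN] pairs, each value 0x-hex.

Walk each access:
#0 VA=0x181FAAB (r,kernel):
  L0: frame=0x25 idx=12 entry=0x29007 [P=1 RW=1 US=1 PS=0]
  L1: frame=0x29 idx=31 entry=0x2A007 [P=1 RW=1 US=1 PS=0]
  ✓ 0x2AAAB  — 2 lookups
#1 VA=0x1215907 (r,kernel):
  L0: frame=0x25 idx=9 entry=0x2E007 [P=1 RW=1 US=1 PS=0]
  L1: frame=0x2E idx=21 entry=0x32007 [P=1 RW=1 US=1 PS=0]
  ✓ 0x32907  — 2 lookups
#2 VA=0x60E0B7 (r,kernel):
  L0: frame=0x25 idx=3 entry=0x36007 [P=1 RW=1 US=1 PS=0]
  L1: frame=0x36 idx=14 entry=0x39007 [P=1 RW=1 US=1 PS=0]
  ✓ 0x390B7  — 2 lookups
#3 VA=0x3418C6C (r,kernel):
  L0: frame=0x25 idx=26 entry=0x3A007 [P=1 RW=1 US=1 PS=0]
  L1: frame=0x3A idx=24 entry=0x3D007 [P=1 RW=1 US=1 PS=0]
  ✓ 0x3DC6C  — 2 lookups

TLB: [["0x60E", "0x39"], ["0x3418", "0x3D"]]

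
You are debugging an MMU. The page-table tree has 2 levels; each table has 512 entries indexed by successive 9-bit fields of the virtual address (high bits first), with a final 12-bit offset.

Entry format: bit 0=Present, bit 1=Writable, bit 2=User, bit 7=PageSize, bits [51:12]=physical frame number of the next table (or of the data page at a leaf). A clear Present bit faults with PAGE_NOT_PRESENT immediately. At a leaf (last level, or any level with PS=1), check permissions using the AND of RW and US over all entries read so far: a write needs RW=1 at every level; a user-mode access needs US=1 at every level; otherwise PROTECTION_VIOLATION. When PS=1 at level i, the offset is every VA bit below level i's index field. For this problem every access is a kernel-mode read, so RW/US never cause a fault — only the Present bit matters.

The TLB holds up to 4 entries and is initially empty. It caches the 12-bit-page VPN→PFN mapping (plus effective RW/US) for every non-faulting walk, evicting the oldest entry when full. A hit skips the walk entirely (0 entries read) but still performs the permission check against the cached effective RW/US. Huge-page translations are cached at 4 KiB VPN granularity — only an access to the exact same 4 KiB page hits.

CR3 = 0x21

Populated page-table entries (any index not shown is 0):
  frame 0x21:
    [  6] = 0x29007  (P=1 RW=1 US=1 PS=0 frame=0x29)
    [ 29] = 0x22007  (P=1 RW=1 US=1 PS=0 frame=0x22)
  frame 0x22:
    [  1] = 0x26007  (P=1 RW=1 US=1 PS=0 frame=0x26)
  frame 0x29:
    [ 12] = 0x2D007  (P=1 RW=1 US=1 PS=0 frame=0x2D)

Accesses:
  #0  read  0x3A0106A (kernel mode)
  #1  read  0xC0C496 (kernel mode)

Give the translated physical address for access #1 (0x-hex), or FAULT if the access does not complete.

Per-access translation:
#0 VA=0x3A0106A (r,kernel):
  L0: frame=0x21 idx=29 entry=0x22007 [P=1 RW=1 US=1 PS=0]
  L1: frame=0x22 idx=1 entry=0x26007 [P=1 RW=1 US=1 PS=0]
  → PA=0x2606A  (2 entries read)
#1 VA=0xC0C496 (r,kernel):
  L0: frame=0x21 idx=6 entry=0x29007 [P=1 RW=1 US=1 PS=0]
  L1: frame=0x29 idx=12 entry=0x2D007 [P=1 RW=1 US=1 PS=0]
  → PA=0x2D496  (2 entries read)

Access #1 PA: 0x2D496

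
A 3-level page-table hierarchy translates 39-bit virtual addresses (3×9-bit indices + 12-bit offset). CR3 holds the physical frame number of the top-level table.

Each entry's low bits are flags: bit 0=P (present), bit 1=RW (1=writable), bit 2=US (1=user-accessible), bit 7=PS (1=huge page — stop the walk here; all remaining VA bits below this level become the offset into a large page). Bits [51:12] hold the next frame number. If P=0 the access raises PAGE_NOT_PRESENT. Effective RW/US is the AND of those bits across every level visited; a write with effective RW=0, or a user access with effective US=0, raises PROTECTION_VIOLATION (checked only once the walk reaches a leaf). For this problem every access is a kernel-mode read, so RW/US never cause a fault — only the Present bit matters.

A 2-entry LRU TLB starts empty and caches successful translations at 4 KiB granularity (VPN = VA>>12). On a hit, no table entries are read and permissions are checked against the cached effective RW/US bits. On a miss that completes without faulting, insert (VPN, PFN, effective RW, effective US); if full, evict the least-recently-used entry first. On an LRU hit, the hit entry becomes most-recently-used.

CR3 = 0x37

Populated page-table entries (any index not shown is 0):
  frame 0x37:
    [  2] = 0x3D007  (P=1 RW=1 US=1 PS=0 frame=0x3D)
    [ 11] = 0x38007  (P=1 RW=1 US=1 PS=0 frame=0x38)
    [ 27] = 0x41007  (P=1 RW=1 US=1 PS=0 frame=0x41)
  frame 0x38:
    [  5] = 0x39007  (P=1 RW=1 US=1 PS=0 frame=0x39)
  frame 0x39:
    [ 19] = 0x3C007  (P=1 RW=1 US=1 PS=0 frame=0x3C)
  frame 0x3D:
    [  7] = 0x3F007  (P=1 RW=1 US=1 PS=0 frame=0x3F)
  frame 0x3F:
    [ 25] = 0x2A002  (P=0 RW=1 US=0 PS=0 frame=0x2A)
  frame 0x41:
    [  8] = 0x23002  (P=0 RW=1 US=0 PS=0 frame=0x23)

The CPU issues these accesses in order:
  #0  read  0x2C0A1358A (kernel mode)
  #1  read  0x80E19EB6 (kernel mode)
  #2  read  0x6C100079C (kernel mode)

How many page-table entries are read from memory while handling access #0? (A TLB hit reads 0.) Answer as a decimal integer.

Trace:
#0 VA=0x2C0A1358A (r,kernel):
  L0 @0x37[11] → 0x38007  P=1,RW=1,US=1,PS=0
  L1 @0x38[5] → 0x39007  P=1,RW=1,US=1,PS=0
  L2 @0x39[19] → 0x3C007  P=1,RW=1,US=1,PS=0
  ⇒ phys 0x3C58A  [3 reads]
#1 VA=0x80E19EB6 (r,kernel):
  L0 @0x37[2] → 0x3D007  P=1,RW=1,US=1,PS=0
  L1 @0x3D[7] → 0x3F007  P=1,RW=1,US=1,PS=0
  L2 @0x3F[25] → 0x2A002  P=0,RW=1,US=0,PS=0
  → PAGE_NOT_PRESENT  (3 entries read)
#2 VA=0x6C100079C (r,kernel):
  L0 @0x37[27] → 0x41007  P=1,RW=1,US=1,PS=0
  L1 @0x41[8] → 0x23002  P=0,RW=1,US=0,PS=0
  → PAGE_NOT_PRESENT  (2 entries read)

Entries read for #0: 3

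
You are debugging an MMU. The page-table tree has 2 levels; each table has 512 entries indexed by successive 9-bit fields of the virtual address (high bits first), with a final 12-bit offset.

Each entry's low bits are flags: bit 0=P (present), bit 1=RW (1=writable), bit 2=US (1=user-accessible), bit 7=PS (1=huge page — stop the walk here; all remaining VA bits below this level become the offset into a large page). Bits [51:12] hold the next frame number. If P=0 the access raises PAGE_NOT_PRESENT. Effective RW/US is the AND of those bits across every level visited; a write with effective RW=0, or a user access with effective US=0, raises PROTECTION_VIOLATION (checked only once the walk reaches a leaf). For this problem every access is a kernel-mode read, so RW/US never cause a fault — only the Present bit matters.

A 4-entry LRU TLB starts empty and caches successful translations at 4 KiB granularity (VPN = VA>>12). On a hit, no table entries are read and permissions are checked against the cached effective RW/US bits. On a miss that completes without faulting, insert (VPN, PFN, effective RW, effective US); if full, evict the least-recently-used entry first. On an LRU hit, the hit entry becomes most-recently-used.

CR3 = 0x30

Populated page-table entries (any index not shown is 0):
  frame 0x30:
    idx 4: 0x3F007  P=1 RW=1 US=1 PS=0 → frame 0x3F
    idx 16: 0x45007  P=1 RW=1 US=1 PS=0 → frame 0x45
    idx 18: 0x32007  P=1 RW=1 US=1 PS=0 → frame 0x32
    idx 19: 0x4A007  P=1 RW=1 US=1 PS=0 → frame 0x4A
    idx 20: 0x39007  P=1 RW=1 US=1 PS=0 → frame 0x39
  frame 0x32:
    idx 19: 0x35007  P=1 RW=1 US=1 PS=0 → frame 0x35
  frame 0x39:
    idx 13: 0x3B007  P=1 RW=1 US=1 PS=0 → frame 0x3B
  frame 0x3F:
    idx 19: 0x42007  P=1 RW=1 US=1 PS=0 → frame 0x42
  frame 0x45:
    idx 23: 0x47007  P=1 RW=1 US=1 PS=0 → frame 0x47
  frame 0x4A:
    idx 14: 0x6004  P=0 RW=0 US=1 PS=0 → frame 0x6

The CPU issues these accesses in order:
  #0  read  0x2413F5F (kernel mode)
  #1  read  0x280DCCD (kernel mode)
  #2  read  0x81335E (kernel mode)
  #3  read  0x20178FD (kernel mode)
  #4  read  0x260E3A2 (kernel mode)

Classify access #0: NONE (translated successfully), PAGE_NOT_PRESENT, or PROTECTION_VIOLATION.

Per-access translation:
#0 VA=0x2413F5F (r,kernel):
  L0: frame=0x30 idx=18 entry=0x32007 [P=1 RW=1 US=1 PS=0]
  L1: frame=0x32 idx=19 entry=0x35007 [P=1 RW=1 US=1 PS=0]
  ⇒ phys 0x35F5F  [2 reads]
#1 VA=0x280DCCD (r,kernel):
  L0: frame=0x30 idx=20 entry=0x39007 [P=1 RW=1 US=1 PS=0]
  L1: frame=0x39 idx=13 entry=0x3B007 [P=1 RW=1 US=1 PS=0]
  ⇒ phys 0x3BCCD  [2 reads]
#2 VA=0x81335E (r,kernel):
  L0: frame=0x30 idx=4 entry=0x3F007 [P=1 RW=1 US=1 PS=0]
  L1: frame=0x3F idx=19 entry=0x42007 [P=1 RW=1 US=1 PS=0]
  ⇒ phys 0x4235E  [2 reads]
#3 VA=0x20178FD (r,kernel):
  L0: frame=0x30 idx=16 entry=0x45007 [P=1 RW=1 US=1 PS=0]
  L1: frame=0x45 idx=23 entry=0x47007 [P=1 RW=1 US=1 PS=0]
  ⇒ phys 0x478FD  [2 reads]
#4 VA=0x260E3A2 (r,kernel):
  L0: frame=0x30 idx=19 entry=0x4A007 [P=1 RW=1 US=1 PS=0]
  L1: frame=0x4A idx=14 entry=0x6004 [P=0 RW=0 US=1 PS=0]
  ✗ PAGE_NOT_PRESENT  [2 reads]

Access #0 fault: NONE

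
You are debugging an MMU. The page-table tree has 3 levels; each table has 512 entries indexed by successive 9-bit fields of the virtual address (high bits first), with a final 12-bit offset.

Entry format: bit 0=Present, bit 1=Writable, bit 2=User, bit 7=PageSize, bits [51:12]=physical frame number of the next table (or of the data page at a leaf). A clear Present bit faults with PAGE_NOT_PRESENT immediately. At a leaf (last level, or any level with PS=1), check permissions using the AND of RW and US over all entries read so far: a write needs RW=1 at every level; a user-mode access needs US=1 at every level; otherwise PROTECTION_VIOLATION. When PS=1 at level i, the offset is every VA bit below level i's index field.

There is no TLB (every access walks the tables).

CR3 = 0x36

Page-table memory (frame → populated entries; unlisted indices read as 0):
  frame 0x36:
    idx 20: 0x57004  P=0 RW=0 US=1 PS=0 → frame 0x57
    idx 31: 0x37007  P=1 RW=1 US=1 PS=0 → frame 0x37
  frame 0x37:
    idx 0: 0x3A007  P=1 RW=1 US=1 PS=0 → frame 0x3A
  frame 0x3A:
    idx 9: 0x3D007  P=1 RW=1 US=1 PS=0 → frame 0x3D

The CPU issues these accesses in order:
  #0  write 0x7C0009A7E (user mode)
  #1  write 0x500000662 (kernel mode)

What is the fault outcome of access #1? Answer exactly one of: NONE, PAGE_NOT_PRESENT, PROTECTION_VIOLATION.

Trace:
#0 VA=0x7C0009A7E (w,user):
  L0: frame=0x36 idx=31 entry=0x37007 [P=1 RW=1 US=1 PS=0]
  L1: frame=0x37 idx=0 entry=0x3A007 [P=1 RW=1 US=1 PS=0]
  L2: frame=0x3A idx=9 entry=0x3D007 [P=1 RW=1 US=1 PS=0]
  ⇒ phys 0x3DA7E  [3 reads]
#1 VA=0x500000662 (w,kernel):
  L0: frame=0x36 idx=20 entry=0x57004 [P=0 RW=0 US=1 PS=0]
  ⇒ fault: PAGE_NOT_PRESENT  — 1 lookups

Access #1 fault: PAGE_NOT_PRESENT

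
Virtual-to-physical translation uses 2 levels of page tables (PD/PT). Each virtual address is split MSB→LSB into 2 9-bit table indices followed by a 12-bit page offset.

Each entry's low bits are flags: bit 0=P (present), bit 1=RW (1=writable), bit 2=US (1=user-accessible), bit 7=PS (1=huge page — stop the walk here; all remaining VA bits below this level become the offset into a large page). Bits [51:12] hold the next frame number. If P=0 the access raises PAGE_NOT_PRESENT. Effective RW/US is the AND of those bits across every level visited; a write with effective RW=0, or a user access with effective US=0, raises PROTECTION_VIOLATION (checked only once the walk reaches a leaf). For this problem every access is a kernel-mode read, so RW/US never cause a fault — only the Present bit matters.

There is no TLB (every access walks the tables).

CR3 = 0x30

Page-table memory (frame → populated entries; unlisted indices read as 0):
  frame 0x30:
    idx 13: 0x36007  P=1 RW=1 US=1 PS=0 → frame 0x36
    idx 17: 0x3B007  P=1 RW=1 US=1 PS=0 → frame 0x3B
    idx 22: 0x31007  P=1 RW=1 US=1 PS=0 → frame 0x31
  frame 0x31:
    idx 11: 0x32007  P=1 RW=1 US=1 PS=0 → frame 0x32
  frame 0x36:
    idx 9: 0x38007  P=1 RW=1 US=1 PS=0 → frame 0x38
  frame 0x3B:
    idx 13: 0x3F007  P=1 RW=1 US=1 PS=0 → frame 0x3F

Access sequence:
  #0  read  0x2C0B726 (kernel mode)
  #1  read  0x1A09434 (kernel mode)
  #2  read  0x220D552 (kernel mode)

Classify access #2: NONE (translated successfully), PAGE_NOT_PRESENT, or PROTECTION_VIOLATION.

Trace:
#0 VA=0x2C0B726 (r,kernel):
  lvl0: tbl 0x30, slot 22 ⇒ 0x31007 (P1/RW1/US1/PS0)
  lvl1: tbl 0x31, slot 11 ⇒ 0x32007 (P1/RW1/US1/PS0)
  → PA=0x32726  (2 entries read)
#1 VA=0x1A09434 (r,kernel):
  lvl0: tbl 0x30, slot 13 ⇒ 0x36007 (P1/RW1/US1/PS0)
  lvl1: tbl 0x36, slot 9 ⇒ 0x38007 (P1/RW1/US1/PS0)
  → PA=0x38434  (2 entries read)
#2 VA=0x220D552 (r,kernel):
  lvl0: tbl 0x30, slot 17 ⇒ 0x3B007 (P1/RW1/US1/PS0)
  lvl1: tbl 0x3B, slot 13 ⇒ 0x3F007 (P1/RW1/US1/PS0)
  → PA=0x3F552  (2 entries read)

Access #2 fault: NONE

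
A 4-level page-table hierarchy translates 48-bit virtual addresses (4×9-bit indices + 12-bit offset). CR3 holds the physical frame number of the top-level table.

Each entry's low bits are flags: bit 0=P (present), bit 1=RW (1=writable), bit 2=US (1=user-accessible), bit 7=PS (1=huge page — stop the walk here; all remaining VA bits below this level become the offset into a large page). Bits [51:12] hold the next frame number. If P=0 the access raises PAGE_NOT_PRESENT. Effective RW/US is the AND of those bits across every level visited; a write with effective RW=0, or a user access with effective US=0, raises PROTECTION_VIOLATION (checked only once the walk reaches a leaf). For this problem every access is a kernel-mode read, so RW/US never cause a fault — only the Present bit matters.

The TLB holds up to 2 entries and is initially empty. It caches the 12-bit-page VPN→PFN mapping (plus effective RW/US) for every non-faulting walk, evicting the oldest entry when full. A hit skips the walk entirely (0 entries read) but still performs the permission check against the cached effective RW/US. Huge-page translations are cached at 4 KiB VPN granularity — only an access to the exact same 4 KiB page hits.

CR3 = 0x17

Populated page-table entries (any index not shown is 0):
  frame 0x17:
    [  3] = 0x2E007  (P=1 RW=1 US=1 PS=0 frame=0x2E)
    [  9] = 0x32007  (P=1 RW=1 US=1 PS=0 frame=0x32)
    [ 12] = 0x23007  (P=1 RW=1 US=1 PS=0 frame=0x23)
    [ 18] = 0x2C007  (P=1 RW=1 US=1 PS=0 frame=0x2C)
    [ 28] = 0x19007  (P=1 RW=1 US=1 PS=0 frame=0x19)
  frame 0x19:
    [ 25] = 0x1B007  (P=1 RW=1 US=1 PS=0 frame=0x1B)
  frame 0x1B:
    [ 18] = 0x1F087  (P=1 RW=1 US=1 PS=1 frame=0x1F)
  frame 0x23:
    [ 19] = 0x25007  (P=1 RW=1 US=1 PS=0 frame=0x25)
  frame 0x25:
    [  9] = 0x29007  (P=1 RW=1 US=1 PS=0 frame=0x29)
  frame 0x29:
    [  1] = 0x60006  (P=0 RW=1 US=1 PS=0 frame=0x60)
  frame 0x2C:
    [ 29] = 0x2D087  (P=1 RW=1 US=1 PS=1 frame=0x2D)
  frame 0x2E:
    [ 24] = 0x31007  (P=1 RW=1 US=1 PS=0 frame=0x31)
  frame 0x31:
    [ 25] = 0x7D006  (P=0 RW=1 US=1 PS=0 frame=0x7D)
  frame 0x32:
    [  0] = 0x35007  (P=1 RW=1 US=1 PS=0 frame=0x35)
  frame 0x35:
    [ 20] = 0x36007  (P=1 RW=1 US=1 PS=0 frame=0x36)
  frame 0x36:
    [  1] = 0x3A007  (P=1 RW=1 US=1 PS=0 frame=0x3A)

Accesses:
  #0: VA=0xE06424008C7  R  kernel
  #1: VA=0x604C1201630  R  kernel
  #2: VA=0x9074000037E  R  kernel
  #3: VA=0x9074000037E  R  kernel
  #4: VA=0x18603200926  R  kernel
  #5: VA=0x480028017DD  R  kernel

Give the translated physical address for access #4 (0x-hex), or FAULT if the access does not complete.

Walk each access:
#0 VA=0xE06424008C7 (r,kernel):
  lvl0: tbl 0x17, slot 28 ⇒ 0x19007 (P1/RW1/US1/PS0)
  lvl1: tbl 0x19, slot 25 ⇒ 0x1B007 (P1/RW1/US1/PS0)
  lvl2: tbl 0x1B, slot 18 ⇒ 0x1F087 (P1/RW1/US1/PS1)
  → PA=0x1F8C7 (huge @L2)  (3 entries read)
#1 VA=0x604C1201630 (r,kernel):
  lvl0: tbl 0x17, slot 12 ⇒ 0x23007 (P1/RW1/US1/PS0)
  lvl1: tbl 0x23, slot 19 ⇒ 0x25007 (P1/RW1/US1/PS0)
  lvl2: tbl 0x25, slot 9 ⇒ 0x29007 (P1/RW1/US1/PS0)
  lvl3: tbl 0x29, slot 1 ⇒ 0x60006 (P0/RW1/US1/PS0)
  → PAGE_NOT_PRESENT  (4 entries read)
#2 VA=0x9074000037E (r,kernel):
  lvl0: tbl 0x17, slot 18 ⇒ 0x2C007 (P1/RW1/US1/PS0)
  lvl1: tbl 0x2C, slot 29 ⇒ 0x2D087 (P1/RW1/US1/PS1)
  → PA=0x2D37E (huge @L1)  (2 entries read)
#3 VA=0x9074000037E (r,kernel):
  TLB hit vpn=0x90740000 → PA=0x2D37E
#4 VA=0x18603200926 (r,kernel):
  lvl0: tbl 0x17, slot 3 ⇒ 0x2E007 (P1/RW1/US1/PS0)
  lvl1: tbl 0x2E, slot 24 ⇒ 0x31007 (P1/RW1/US1/PS0)
  lvl2: tbl 0x31, slot 25 ⇒ 0x7D006 (P0/RW1/US1/PS0)
  → PAGE_NOT_PRESENT  (3 entries read)
#5 VA=0x480028017DD (r,kernel):
  lvl0: tbl 0x17, slot 9 ⇒ 0x32007 (P1/RW1/US1/PS0)
  lvl1: tbl 0x32, slot 0 ⇒ 0x35007 (P1/RW1/US1/PS0)
  lvl2: tbl 0x35, slot 20 ⇒ 0x36007 (P1/RW1/US1/PS0)
  lvl3: tbl 0x36, slot 1 ⇒ 0x3A007 (P1/RW1/US1/PS0)
  → PA=0x3A7DD  (4 entries read)

Access #4 PA: FAULT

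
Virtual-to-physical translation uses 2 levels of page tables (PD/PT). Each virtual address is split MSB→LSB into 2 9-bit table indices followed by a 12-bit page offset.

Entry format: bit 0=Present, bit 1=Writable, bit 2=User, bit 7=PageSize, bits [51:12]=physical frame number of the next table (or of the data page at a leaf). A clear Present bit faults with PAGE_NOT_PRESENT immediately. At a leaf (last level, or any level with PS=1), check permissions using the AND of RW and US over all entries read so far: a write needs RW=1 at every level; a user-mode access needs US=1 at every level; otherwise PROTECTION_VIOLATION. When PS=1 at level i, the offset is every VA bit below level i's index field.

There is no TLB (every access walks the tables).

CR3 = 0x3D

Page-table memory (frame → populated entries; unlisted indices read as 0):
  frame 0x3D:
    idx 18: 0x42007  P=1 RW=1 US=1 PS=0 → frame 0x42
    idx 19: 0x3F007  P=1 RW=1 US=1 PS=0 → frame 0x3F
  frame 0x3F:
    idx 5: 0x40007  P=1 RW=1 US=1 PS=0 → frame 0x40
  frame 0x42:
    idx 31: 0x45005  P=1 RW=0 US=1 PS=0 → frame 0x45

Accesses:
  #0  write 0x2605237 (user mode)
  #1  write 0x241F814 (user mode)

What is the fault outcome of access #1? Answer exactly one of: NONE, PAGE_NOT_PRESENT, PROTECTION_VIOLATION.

Per-access translation:
#0 VA=0x2605237 (w,user):
  [0] read 0x3D idx=19: raw=0x3F007 flags P=1 W=1 U=1 S=0
  [1] read 0x3F idx=5: raw=0x40007 flags P=1 W=1 U=1 S=0
  ✓ 0x40237  — 2 lookups
#1 VA=0x241F814 (w,user):
  [0] read 0x3D idx=18: raw=0x42007 flags P=1 W=1 U=1 S=0
  [1] read 0x42 idx=31: raw=0x45005 flags P=1 W=0 U=1 S=0
  ⇒ fault: PROTECTION_VIOLATION  — 2 lookups

Access #1 fault: PROTECTION_VIOLATION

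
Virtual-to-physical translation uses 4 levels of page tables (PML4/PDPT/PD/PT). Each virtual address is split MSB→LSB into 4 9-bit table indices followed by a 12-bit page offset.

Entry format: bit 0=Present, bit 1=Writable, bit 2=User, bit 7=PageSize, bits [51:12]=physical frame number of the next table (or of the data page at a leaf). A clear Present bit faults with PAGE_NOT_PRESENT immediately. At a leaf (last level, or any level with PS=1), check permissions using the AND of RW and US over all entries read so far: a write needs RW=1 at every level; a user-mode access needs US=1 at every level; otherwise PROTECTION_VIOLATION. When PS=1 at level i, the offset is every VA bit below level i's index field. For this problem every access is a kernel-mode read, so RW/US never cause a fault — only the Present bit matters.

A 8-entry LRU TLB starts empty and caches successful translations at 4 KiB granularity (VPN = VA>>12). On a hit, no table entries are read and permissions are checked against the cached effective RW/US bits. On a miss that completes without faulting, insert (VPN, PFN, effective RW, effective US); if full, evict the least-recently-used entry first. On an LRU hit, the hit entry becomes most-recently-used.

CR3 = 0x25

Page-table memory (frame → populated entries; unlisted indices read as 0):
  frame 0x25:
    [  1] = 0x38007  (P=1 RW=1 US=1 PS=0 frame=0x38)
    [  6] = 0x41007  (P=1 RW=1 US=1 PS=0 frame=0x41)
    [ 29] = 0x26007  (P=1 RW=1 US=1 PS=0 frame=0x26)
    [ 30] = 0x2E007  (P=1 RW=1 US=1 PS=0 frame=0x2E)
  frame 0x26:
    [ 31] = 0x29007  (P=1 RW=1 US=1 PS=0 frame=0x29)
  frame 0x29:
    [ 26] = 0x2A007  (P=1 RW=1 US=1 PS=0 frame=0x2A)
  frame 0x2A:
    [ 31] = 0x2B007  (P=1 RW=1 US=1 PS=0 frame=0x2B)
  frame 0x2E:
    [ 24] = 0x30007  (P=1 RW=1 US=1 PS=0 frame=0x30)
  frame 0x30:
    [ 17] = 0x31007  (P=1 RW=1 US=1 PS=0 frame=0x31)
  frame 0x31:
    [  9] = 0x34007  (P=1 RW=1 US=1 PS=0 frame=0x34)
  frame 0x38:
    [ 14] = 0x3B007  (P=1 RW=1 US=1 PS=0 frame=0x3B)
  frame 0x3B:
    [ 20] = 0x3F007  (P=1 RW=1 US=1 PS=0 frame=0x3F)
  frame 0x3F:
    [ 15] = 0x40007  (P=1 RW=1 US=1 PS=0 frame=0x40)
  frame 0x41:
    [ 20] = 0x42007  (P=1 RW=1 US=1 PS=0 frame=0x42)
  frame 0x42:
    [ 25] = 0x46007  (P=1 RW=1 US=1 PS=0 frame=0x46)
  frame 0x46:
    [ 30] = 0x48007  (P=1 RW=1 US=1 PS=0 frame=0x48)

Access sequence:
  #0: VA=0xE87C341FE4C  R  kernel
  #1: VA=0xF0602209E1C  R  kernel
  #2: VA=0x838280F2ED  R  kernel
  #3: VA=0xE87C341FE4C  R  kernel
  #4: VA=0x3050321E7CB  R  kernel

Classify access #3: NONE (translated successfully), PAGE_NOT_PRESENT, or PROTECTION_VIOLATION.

Per-access translation:
#0 VA=0xE87C341FE4C (r,kernel):
  L0 @0x25[29] → 0x26007  P=1,RW=1,US=1,PS=0
  L1 @0x26[31] → 0x29007  P=1,RW=1,US=1,PS=0
  L2 @0x29[26] → 0x2A007  P=1,RW=1,US=1,PS=0
  L3 @0x2A[31] → 0x2B007  P=1,RW=1,US=1,PS=0
  ⇒ phys 0x2BE4C  [4 reads]
#1 VA=0xF0602209E1C (r,kernel):
  L0 @0x25[30] → 0x2E007  P=1,RW=1,US=1,PS=0
  L1 @0x2E[24] → 0x30007  P=1,RW=1,US=1,PS=0
  L2 @0x30[17] → 0x31007  P=1,RW=1,US=1,PS=0
  L3 @0x31[9] → 0x34007  P=1,RW=1,US=1,PS=0
  ⇒ phys 0x34E1C  [4 reads]
#2 VA=0x838280F2ED (r,kernel):
  L0 @0x25[1] → 0x38007  P=1,RW=1,US=1,PS=0
  L1 @0x38[14] → 0x3B007  P=1,RW=1,US=1,PS=0
  L2 @0x3B[20] → 0x3F007  P=1,RW=1,US=1,PS=0
  L3 @0x3F[15] → 0x40007  P=1,RW=1,US=1,PS=0
  ⇒ phys 0x402ED  [4 reads]
#3 VA=0xE87C341FE4C (r,kernel):
  TLB hit vpn=0xE87C341F → PA=0x2BE4C
#4 VA=0x3050321E7CB (r,kernel):
  L0 @0x25[6] → 0x41007  P=1,RW=1,US=1,PS=0
  L1 @0x41[20] → 0x42007  P=1,RW=1,US=1,PS=0
  L2 @0x42[25] → 0x46007  P=1,RW=1,US=1,PS=0
  L3 @0x46[30] → 0x48007  P=1,RW=1,US=1,PS=0
  ⇒ phys 0x487CB  [4 reads]

Access #3 fault: NONE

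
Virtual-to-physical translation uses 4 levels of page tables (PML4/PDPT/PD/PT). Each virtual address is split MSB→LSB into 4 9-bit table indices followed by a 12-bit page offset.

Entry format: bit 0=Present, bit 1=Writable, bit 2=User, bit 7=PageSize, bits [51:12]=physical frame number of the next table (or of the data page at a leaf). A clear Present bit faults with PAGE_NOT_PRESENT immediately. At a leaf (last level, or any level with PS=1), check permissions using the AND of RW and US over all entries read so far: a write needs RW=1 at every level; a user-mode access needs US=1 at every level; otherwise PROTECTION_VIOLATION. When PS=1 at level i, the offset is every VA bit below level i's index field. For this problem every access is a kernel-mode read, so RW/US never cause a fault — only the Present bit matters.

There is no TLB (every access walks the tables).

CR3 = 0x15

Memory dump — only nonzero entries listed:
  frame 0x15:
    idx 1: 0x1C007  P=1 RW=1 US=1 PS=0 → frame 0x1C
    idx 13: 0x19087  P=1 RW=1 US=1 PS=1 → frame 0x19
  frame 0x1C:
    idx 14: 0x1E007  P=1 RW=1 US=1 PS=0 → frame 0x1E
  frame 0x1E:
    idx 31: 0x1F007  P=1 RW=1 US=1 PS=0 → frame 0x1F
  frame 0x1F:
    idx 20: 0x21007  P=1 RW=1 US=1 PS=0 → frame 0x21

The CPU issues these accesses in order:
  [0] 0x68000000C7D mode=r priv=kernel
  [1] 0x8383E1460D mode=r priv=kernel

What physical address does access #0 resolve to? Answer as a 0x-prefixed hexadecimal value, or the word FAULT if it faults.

Per-access translation:
#0 VA=0x68000000C7D (r,kernel):
  L0 @0x15[13] → 0x19087  P=1,RW=1,US=1,PS=1
  ✓ 0x19C7D (huge @L0)  — 1 lookups
#1 VA=0x8383E1460D (r,kernel):
  L0 @0x15[1] → 0x1C007  P=1,RW=1,US=1,PS=0
  L1 @0x1C[14] → 0x1E007  P=1,RW=1,US=1,PS=0
  L2 @0x1E[31] → 0x1F007  P=1,RW=1,US=1,PS=0
  L3 @0x1F[20] → 0x21007  P=1,RW=1,US=1,PS=0
  ✓ 0x2160D  — 4 lookups

Access #0 PA: 0x19C7D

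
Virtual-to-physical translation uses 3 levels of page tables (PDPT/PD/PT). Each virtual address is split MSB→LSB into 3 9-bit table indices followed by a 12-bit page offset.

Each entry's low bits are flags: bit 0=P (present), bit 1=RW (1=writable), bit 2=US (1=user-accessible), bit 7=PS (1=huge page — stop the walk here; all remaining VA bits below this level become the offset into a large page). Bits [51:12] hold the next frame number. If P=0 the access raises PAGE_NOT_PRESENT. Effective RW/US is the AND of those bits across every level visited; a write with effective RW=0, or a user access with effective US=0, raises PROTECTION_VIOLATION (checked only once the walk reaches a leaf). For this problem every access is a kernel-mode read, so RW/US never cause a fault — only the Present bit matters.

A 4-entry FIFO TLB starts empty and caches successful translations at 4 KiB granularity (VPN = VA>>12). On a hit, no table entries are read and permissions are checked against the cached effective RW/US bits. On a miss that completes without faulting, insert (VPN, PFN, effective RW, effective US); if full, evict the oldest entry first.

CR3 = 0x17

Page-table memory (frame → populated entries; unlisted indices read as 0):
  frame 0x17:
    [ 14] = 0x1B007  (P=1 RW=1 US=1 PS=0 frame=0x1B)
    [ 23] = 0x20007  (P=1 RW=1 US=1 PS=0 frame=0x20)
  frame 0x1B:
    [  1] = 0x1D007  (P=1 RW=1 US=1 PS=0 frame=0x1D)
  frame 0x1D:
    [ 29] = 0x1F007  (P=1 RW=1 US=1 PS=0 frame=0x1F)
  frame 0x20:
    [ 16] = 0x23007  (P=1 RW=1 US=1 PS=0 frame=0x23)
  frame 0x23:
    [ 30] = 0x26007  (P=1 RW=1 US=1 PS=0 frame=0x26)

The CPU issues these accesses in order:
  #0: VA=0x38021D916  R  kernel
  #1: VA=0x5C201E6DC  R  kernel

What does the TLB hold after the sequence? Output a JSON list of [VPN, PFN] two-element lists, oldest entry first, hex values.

Walk each access:
#0 VA=0x38021D916 (r,kernel):
  lvl0: tbl 0x17, slot 14 ⇒ 0x1B007 (P1/RW1/US1/PS0)
  lvl1: tbl 0x1B, slot 1 ⇒ 0x1D007 (P1/RW1/US1/PS0)
  lvl2: tbl 0x1D, slot 29 ⇒ 0x1F007 (P1/RW1/US1/PS0)
  → PA=0x1F916  (3 entries read)
#1 VA=0x5C201E6DC (r,kernel):
  lvl0: tbl 0x17, slot 23 ⇒ 0x20007 (P1/RW1/US1/PS0)
  lvl1: tbl 0x20, slot 16 ⇒ 0x23007 (P1/RW1/US1/PS0)
  lvl2: tbl 0x23, slot 30 ⇒ 0x26007 (P1/RW1/US1/PS0)
  → PA=0x266DC  (3 entries read)

TLB: [["0x38021D", "0x1F"], ["0x5C201E", "0x26"]]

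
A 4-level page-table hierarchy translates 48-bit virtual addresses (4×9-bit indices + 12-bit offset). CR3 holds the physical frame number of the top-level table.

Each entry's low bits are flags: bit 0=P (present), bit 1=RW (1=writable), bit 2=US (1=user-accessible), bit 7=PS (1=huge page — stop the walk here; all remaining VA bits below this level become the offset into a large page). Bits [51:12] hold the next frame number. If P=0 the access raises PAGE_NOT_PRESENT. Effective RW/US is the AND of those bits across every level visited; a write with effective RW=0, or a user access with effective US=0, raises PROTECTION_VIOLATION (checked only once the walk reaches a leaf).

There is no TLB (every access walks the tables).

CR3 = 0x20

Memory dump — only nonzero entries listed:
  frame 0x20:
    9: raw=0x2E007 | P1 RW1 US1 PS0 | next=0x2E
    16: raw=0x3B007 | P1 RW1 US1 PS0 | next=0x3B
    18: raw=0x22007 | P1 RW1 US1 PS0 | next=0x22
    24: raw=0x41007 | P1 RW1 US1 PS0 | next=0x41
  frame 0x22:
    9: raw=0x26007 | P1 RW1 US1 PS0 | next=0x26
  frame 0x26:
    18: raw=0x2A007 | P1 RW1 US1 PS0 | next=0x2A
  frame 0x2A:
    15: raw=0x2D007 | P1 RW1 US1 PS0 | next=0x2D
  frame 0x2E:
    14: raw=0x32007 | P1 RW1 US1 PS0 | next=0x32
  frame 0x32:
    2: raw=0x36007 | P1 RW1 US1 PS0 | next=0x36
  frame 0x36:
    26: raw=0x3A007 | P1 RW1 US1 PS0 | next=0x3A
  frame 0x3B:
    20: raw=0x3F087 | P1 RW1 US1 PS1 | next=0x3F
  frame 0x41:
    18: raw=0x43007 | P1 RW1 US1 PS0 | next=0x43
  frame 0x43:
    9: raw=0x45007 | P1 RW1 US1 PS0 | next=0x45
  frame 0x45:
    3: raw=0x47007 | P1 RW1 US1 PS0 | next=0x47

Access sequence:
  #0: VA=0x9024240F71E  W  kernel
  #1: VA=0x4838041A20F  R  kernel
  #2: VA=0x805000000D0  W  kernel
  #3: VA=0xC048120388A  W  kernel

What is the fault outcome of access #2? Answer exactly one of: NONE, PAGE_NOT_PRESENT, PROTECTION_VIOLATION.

Trace:
#0 VA=0x9024240F71E (w,kernel):
  L0: frame=0x20 idx=18 entry=0x22007 [P=1 RW=1 US=1 PS=0]
  L1: frame=0x22 idx=9 entry=0x26007 [P=1 RW=1 US=1 PS=0]
  L2: frame=0x26 idx=18 entry=0x2A007 [P=1 RW=1 US=1 PS=0]
  L3: frame=0x2A idx=15 entry=0x2D007 [P=1 RW=1 US=1 PS=0]
  ⇒ phys 0x2D71E  [4 reads]
#1 VA=0x4838041A20F (r,kernel):
  L0: frame=0x20 idx=9 entry=0x2E007 [P=1 RW=1 US=1 PS=0]
  L1: frame=0x2E idx=14 entry=0x32007 [P=1 RW=1 US=1 PS=0]
  L2: frame=0x32 idx=2 entry=0x36007 [P=1 RW=1 US=1 PS=0]
  L3: frame=0x36 idx=26 entry=0x3A007 [P=1 RW=1 US=1 PS=0]
  ⇒ phys 0x3A20F  [4 reads]
#2 VA=0x805000000D0 (w,kernel):
  L0: frame=0x20 idx=16 entry=0x3B007 [P=1 RW=1 US=1 PS=0]
  L1: frame=0x3B idx=20 entry=0x3F087 [P=1 RW=1 US=1 PS=1]
  ⇒ phys 0x3F0D0 (huge @L1)  [2 reads]
#3 VA=0xC048120388A (w,kernel):
  L0: frame=0x20 idx=24 entry=0x41007 [P=1 RW=1 US=1 PS=0]
  L1: frame=0x41 idx=18 entry=0x43007 [P=1 RW=1 US=1 PS=0]
  L2: frame=0x43 idx=9 entry=0x45007 [P=1 RW=1 US=1 PS=0]
  L3: frame=0x45 idx=3 entry=0x47007 [P=1 RW=1 US=1 PS=0]
  ⇒ phys 0x4788A  [4 reads]

Access #2 fault: NONE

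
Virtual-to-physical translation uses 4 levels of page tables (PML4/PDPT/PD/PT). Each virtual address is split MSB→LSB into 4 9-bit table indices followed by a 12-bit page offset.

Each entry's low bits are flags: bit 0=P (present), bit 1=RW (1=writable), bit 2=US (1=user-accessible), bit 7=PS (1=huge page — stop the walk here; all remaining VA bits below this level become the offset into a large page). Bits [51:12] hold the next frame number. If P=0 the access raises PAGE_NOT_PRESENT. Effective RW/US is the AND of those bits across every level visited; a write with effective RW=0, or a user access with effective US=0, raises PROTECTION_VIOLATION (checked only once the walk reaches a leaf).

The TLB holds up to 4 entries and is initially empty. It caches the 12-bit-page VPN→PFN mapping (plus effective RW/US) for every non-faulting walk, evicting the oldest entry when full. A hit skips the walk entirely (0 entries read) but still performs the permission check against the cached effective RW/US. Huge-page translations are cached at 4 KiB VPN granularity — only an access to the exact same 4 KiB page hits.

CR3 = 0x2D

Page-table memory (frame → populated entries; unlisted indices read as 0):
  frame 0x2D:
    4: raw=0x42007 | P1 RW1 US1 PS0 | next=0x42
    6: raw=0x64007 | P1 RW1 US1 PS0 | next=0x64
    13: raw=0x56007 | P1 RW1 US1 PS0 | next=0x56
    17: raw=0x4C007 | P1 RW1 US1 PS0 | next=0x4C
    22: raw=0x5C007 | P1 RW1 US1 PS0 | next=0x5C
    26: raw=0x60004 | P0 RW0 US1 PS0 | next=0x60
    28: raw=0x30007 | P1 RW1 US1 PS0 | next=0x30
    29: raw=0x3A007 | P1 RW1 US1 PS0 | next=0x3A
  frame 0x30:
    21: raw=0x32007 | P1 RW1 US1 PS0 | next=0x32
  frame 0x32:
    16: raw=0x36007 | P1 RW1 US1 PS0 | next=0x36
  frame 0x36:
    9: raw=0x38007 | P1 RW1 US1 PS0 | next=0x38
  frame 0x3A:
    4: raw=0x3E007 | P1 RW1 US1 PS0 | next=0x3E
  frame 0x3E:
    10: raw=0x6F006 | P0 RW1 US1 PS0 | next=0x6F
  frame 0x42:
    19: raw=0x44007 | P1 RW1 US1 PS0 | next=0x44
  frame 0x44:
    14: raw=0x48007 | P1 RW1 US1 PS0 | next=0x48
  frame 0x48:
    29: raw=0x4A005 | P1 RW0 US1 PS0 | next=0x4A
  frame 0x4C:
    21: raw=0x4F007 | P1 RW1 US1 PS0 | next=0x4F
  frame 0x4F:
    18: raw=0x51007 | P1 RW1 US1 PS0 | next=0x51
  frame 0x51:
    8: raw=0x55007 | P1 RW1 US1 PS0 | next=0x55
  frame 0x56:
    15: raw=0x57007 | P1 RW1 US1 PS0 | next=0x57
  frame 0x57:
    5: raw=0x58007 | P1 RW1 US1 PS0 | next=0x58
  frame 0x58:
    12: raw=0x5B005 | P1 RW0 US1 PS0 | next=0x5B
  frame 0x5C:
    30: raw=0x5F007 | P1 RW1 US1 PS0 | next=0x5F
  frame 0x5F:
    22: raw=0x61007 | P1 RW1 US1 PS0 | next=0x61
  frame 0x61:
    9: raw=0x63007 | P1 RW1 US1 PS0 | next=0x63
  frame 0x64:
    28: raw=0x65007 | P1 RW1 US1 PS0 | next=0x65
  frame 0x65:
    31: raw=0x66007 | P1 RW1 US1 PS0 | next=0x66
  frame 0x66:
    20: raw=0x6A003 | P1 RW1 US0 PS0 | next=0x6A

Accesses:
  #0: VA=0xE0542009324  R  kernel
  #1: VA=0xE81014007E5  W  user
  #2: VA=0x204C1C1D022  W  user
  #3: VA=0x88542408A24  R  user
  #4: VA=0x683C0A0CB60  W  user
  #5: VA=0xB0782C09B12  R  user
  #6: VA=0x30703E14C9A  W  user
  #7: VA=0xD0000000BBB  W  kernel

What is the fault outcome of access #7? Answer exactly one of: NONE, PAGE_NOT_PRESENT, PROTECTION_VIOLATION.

Walk each access:
#0 VA=0xE0542009324 (r,kernel):
  L0 @0x2D[28] → 0x30007  P=1,RW=1,US=1,PS=0
  L1 @0x30[21] → 0x32007  P=1,RW=1,US=1,PS=0
  L2 @0x32[16] → 0x36007  P=1,RW=1,US=1,PS=0
  L3 @0x36[9] → 0x38007  P=1,RW=1,US=1,PS=0
  ⇒ phys 0x38324  [4 reads]
#1 VA=0xE81014007E5 (w,user):
  L0 @0x2D[29] → 0x3A007  P=1,RW=1,US=1,PS=0
  L1 @0x3A[4] → 0x3E007  P=1,RW=1,US=1,PS=0
  L2 @0x3E[10] → 0x6F006  P=0,RW=1,US=1,PS=0
  → PAGE_NOT_PRESENT  (3 entries read)
#2 VA=0x204C1C1D022 (w,user):
  L0 @0x2D[4] → 0x42007  P=1,RW=1,US=1,PS=0
  L1 @0x42[19] → 0x44007  P=1,RW=1,US=1,PS=0
  L2 @0x44[14] → 0x48007  P=1,RW=1,US=1,PS=0
  L3 @0x48[29] → 0x4A005  P=1,RW=0,US=1,PS=0
  → PROTECTION_VIOLATION  (4 entries read)
#3 VA=0x88542408A24 (r,user):
  L0 @0x2D[17] → 0x4C007  P=1,RW=1,US=1,PS=0
  L1 @0x4C[21] → 0x4F007  P=1,RW=1,US=1,PS=0
  L2 @0x4F[18] → 0x51007  P=1,RW=1,US=1,PS=0
  L3 @0x51[8] → 0x55007  P=1,RW=1,US=1,PS=0
  ⇒ phys 0x55A24  [4 reads]
#4 VA=0x683C0A0CB60 (w,user):
  L0 @0x2D[13] → 0x56007  P=1,RW=1,US=1,PS=0
  L1 @0x56[15] → 0x57007  P=1,RW=1,US=1,PS=0
  L2 @0x57[5] → 0x58007  P=1,RW=1,US=1,PS=0
  L3 @0x58[12] → 0x5B005  P=1,RW=0,US=1,PS=0
  → PROTECTION_VIOLATION  (4 entries read)
#5 VA=0xB0782C09B12 (r,user):
  L0 @0x2D[22] → 0x5C007  P=1,RW=1,US=1,PS=0
  L1 @0x5C[30] → 0x5F007  P=1,RW=1,US=1,PS=0
  L2 @0x5F[22] → 0x61007  P=1,RW=1,US=1,PS=0
  L3 @0x61[9] → 0x63007  P=1,RW=1,US=1,PS=0
  ⇒ phys 0x63B12  [4 reads]
#6 VA=0x30703E14C9A (w,user):
  L0 @0x2D[6] → 0x64007  P=1,RW=1,US=1,PS=0
  L1 @0x64[28] → 0x65007  P=1,RW=1,US=1,PS=0
  L2 @0x65[31] → 0x66007  P=1,RW=1,US=1,PS=0
  L3 @0x66[20] → 0x6A003  P=1,RW=1,US=0,PS=0
  → PROTECTION_VIOLATION  (4 entries read)
#7 VA=0xD0000000BBB (w,kernel):
  L0 @0x2D[26] → 0x60004  P=0,RW=0,US=1,PS=0
  → PAGE_NOT_PRESENT  (1 entries read)

Access #7 fault: PAGE_NOT_PRESENT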